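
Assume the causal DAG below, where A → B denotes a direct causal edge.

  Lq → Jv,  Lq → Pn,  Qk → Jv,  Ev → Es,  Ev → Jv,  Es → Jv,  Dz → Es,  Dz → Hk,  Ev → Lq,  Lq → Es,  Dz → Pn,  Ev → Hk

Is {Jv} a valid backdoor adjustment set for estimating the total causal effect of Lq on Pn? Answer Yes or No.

No

Backdoor paths from Lq to Pn (paths whose first edge points into Lq):
  P1: Lq <- Ev -> Hk <- Dz -> Pn
  P2: Lq <- Ev -> Es <- Dz -> Pn
  P3: Lq <- Ev -> Jv <- Es <- Dz -> Pn
Condition 1 (no descendant of Lq in the set): FAILS — Jv is a descendant of Lq.
Condition 2 (every backdoor path blocked by {Jv}):
  P1: blocked at collider Hk (neither it nor any descendant is in the conditioning set).
  P2: open — collider(s) Es are conditioned on (or have a conditioned descendant) and no non-collider on the path is in the set.
  P3: open — collider(s) Jv are conditioned on (or have a conditioned descendant) and no non-collider on the path is in the set.
{Jv} does not satisfy the backdoor criterion.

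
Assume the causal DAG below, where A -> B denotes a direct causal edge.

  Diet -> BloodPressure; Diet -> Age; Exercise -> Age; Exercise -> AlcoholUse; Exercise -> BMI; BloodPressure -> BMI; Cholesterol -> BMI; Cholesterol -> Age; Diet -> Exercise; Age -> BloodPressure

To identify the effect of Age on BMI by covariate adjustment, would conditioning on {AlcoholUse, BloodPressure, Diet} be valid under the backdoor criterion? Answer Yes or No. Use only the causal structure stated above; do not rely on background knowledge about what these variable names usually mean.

No

Backdoor paths from Age to BMI (paths whose first edge points into Age):
  P1: Age <- Diet -> Exercise -> BMI
  P2: Age <- Diet -> BloodPressure -> BMI
  P3: Age <- Exercise <- Diet -> BloodPressure -> BMI
  P4: Age <- Exercise -> BMI
  P5: Age <- Cholesterol -> BMI
Condition 1 (no descendant of Age in the set): FAILS — BloodPressure is a descendant of Age.
Condition 2 (every backdoor path blocked by {AlcoholUse, BloodPressure, Diet}):
  P1: blocked at fork node Diet ∈ conditioning set.
  P2: blocked at fork node Diet ∈ conditioning set.
  P3: blocked at fork node Diet ∈ conditioning set.
  P4: open — no interior node is in the conditioning set.
  P5: open — no interior node is in the conditioning set.
{AlcoholUse, BloodPressure, Diet} does not satisfy the backdoor criterion.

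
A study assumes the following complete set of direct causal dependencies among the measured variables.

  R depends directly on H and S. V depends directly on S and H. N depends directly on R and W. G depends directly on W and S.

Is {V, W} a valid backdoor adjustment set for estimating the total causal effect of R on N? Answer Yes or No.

Backdoor paths from R to N (paths whose first edge points into R):
  P1: R <- H -> V <- S -> G <- W -> N
  P2: R <- S -> G <- W -> N
Condition 1 (no descendant of R in the set): holds — descendants of R are {N}; none are in {V, W}.
Condition 2 (every backdoor path blocked by {V, W}):
  P1: blocked at collider G (neither it nor any descendant is in the conditioning set).
  P2: blocked at collider G (neither it nor any descendant is in the conditioning set).
{V, W} satisfies the backdoor criterion.

Yes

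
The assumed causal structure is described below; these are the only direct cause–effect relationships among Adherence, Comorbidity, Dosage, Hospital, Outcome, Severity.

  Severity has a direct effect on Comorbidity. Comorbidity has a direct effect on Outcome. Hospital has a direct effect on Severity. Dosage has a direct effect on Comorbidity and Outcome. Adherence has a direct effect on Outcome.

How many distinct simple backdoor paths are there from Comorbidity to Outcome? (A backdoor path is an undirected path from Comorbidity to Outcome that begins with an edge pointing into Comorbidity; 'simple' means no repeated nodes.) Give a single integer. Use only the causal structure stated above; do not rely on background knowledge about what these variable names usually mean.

A backdoor path from Comorbidity to Outcome is any simple undirected path whose first edge points into Comorbidity (i.e. leaves Comorbidity via a parent).
Parents of Comorbidity: {Dosage, Severity}.
Enumerating:
  P1: Comorbidity <- Dosage -> Outcome
That exhausts the simple backdoor paths. Count: 1.

1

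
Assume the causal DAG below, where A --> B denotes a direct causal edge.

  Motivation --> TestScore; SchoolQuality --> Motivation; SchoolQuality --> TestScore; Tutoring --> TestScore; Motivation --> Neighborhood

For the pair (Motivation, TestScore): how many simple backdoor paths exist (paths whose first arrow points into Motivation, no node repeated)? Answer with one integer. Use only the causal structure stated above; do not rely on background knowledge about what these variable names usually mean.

A backdoor path from Motivation to TestScore is any simple undirected path whose first edge points into Motivation (i.e. leaves Motivation via a parent).
Parents of Motivation: {SchoolQuality}.
Enumerating:
  P1: Motivation <- SchoolQuality -> TestScore
That exhausts the simple backdoor paths. Count: 1.

1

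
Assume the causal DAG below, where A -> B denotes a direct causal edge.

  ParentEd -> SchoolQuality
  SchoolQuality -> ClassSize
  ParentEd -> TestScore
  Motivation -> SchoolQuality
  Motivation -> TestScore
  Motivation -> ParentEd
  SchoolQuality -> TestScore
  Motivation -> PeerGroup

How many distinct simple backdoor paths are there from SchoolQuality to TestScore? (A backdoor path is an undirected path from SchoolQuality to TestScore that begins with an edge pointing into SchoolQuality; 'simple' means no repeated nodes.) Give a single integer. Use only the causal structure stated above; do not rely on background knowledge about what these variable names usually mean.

4

A backdoor path from SchoolQuality to TestScore is any simple undirected path whose first edge points into SchoolQuality (i.e. leaves SchoolQuality via a parent).
Parents of SchoolQuality: {Motivation, ParentEd}.
Enumerating:
  P1: SchoolQuality <- Motivation -> ParentEd -> TestScore
  P2: SchoolQuality <- Motivation -> TestScore
  P3: SchoolQuality <- ParentEd <- Motivation -> TestScore
  P4: SchoolQuality <- ParentEd -> TestScore
That exhausts the simple backdoor paths. Count: 4.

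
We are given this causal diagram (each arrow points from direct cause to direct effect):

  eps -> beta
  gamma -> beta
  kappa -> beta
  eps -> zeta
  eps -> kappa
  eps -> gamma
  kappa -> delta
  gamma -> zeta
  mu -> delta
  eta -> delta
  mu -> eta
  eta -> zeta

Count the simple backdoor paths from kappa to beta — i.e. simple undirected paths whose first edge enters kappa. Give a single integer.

A backdoor path from kappa to beta is any simple undirected path whose first edge points into kappa (i.e. leaves kappa via a parent).
Parents of kappa: {eps}.
Enumerating:
  P1: kappa <- eps -> gamma -> beta
  P2: kappa <- eps -> zeta <- gamma -> beta
  P3: kappa <- eps -> beta
That exhausts the simple backdoor paths. Count: 3.

3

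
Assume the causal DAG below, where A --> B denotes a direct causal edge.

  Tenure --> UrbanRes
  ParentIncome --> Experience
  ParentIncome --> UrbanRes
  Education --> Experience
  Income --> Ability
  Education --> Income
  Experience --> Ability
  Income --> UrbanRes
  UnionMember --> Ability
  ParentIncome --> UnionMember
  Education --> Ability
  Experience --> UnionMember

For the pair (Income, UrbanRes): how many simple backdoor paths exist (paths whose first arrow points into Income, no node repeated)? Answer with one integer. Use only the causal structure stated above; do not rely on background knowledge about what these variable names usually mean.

A backdoor path from Income to UrbanRes is any simple undirected path whose first edge points into Income (i.e. leaves Income via a parent).
Parents of Income: {Education}.
Enumerating:
  P1: Income <- Education -> Experience <- ParentIncome -> UrbanRes
  P2: Income <- Education -> Experience -> UnionMember <- ParentIncome -> UrbanRes
  P3: Income <- Education -> Experience -> Ability <- UnionMember <- ParentIncome -> UrbanRes
  P4: Income <- Education -> Ability <- Experience <- ParentIncome -> UrbanRes
  P5: Income <- Education -> Ability <- Experience -> UnionMember <- ParentIncome -> UrbanRes
  P6: Income <- Education -> Ability <- UnionMember <- ParentIncome -> UrbanRes
  P7: Income <- Education -> Ability <- UnionMember <- Experience <- ParentIncome -> UrbanRes
That exhausts the simple backdoor paths. Count: 7.

7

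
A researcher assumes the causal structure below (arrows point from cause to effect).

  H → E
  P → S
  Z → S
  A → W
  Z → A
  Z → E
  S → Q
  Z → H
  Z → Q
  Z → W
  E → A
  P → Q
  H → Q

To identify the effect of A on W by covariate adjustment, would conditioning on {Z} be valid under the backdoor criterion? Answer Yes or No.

Backdoor paths from A to W (paths whose first edge points into A):
  P1: A <- Z -> W
  P2: A <- E <- Z -> W
  P3: A <- E <- H <- Z -> W
  P4: A <- E <- H -> Q <- Z -> W
  P5: A <- E <- H -> Q <- P -> S <- Z -> W
  P6: A <- E <- H -> Q <- S <- Z -> W
Condition 1 (no descendant of A in the set): holds — descendants of A are {W}; none are in {Z}.
Condition 2 (every backdoor path blocked by {Z}):
  P1: blocked at fork node Z ∈ conditioning set.
  P2: blocked at fork node Z ∈ conditioning set.
  P3: blocked at fork node Z ∈ conditioning set.
  P4: blocked at collider Q (neither it nor any descendant is in the conditioning set).
  P5: blocked at collider Q (neither it nor any descendant is in the conditioning set).
  P6: blocked at collider Q (neither it nor any descendant is in the conditioning set).
{Z} satisfies the backdoor criterion.

Yes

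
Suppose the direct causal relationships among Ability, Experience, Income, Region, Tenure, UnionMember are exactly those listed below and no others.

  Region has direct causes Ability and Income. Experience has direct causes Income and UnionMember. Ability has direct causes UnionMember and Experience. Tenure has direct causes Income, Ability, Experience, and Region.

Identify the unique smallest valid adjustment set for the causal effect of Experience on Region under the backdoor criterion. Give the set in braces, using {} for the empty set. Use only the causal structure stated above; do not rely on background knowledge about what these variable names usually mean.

{Income, UnionMember}

Variables eligible for adjustment (non-descendants of Experience, excluding Experience and Region): {Income, UnionMember}.
Backdoor paths from Experience to Region:
  P1: Experience <- UnionMember -> Ability -> Region
  P2: Experience <- UnionMember -> Ability -> Tenure <- Income -> Region
  P3: Experience <- UnionMember -> Ability -> Tenure <- Region
  P4: Experience <- Income -> Region
  P5: Experience <- Income -> Tenure <- Ability -> Region
  P6: Experience <- Income -> Tenure <- Region
The empty set is not sufficient: P1 (Experience <- UnionMember -> Ability -> Region) has no collider blocking it and no conditioned non-collider, so it is open.
Try {Income, UnionMember}:
  P1: blocked at fork node UnionMember ∈ conditioning set.
  P2: blocked at fork node UnionMember ∈ conditioning set.
  P3: blocked at fork node UnionMember ∈ conditioning set.
  P4: blocked at fork node Income ∈ conditioning set.
  P5: blocked at fork node Income ∈ conditioning set.
  P6: blocked at fork node Income ∈ conditioning set.
{Income, UnionMember} contains no descendant of Experience and blocks every backdoor path.
Every element of {Income, UnionMember} is needed (dropping Income leaves P4 open; dropping UnionMember leaves P1 open), so no proper subset is valid.
Among all size-2 subsets of the eligible variables, only {Income, UnionMember} blocks every backdoor path, so it is the unique smallest valid adjustment set.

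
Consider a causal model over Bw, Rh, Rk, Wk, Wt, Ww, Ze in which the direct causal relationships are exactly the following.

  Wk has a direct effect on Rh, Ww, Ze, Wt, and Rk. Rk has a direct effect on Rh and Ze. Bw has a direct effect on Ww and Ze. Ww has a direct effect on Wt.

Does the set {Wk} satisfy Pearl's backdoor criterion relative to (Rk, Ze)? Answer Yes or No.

Yes

Backdoor paths from Rk to Ze (paths whose first edge points into Rk):
  P1: Rk <- Wk -> Ww <- Bw -> Ze
  P2: Rk <- Wk -> Wt <- Ww <- Bw -> Ze
  P3: Rk <- Wk -> Ze
Condition 1 (no descendant of Rk in the set): holds — descendants of Rk are {Rh, Ze}; none are in {Wk}.
Condition 2 (every backdoor path blocked by {Wk}):
  P1: blocked at fork node Wk ∈ conditioning set.
  P2: blocked at fork node Wk ∈ conditioning set.
  P3: blocked at fork node Wk ∈ conditioning set.
{Wk} satisfies the backdoor criterion.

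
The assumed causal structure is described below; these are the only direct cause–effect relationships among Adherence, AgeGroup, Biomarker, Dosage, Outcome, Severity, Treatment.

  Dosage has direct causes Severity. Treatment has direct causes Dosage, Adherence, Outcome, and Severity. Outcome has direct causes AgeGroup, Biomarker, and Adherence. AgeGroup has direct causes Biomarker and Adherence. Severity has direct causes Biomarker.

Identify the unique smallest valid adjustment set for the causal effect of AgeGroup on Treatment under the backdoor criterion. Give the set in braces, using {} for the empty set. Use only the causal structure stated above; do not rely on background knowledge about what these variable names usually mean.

Variables eligible for adjustment (non-descendants of AgeGroup, excluding AgeGroup and Treatment): {Adherence, Biomarker, Dosage, Severity}.
Backdoor paths from AgeGroup to Treatment:
  P1: AgeGroup <- Biomarker -> Severity -> Dosage -> Treatment
  P2: AgeGroup <- Biomarker -> Severity -> Treatment
  P3: AgeGroup <- Biomarker -> Outcome <- Adherence -> Treatment
  P4: AgeGroup <- Biomarker -> Outcome -> Treatment
  P5: AgeGroup <- Adherence -> Outcome <- Biomarker -> Severity -> Dosage -> Treatment
  P6: AgeGroup <- Adherence -> Outcome <- Biomarker -> Severity -> Treatment
  P7: AgeGroup <- Adherence -> Outcome -> Treatment
  P8: AgeGroup <- Adherence -> Treatment
The empty set is not sufficient: P1 (AgeGroup <- Biomarker -> Severity -> Dosage -> Treatment) has no collider blocking it and no conditioned non-collider, so it is open.
Try {Adherence, Biomarker}:
  P1: blocked at fork node Biomarker ∈ conditioning set.
  P2: blocked at fork node Biomarker ∈ conditioning set.
  P3: blocked at fork node Biomarker ∈ conditioning set.
  P4: blocked at fork node Biomarker ∈ conditioning set.
  P5: blocked at fork node Adherence ∈ conditioning set.
  P6: blocked at fork node Adherence ∈ conditioning set.
  P7: blocked at fork node Adherence ∈ conditioning set.
  P8: blocked at fork node Adherence ∈ conditioning set.
{Adherence, Biomarker} contains no descendant of AgeGroup and blocks every backdoor path.
Every element of {Adherence, Biomarker} is needed (dropping Adherence leaves P7 open; dropping Biomarker leaves P1 open), so no proper subset is valid.
Among all size-2 subsets of the eligible variables, only {Adherence, Biomarker} blocks every backdoor path, so it is the unique smallest valid adjustment set.

{Adherence, Biomarker}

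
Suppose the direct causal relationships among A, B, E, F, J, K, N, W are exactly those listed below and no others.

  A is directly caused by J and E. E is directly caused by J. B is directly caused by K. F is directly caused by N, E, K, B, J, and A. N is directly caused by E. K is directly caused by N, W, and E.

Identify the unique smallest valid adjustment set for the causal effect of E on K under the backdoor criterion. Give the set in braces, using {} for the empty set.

{}

Variables eligible for adjustment (non-descendants of E, excluding E and K): {J, W}.
Backdoor paths from E to K:
  P1: E <- J -> A -> F <- N -> K
  P2: E <- J -> A -> F <- K
  P3: E <- J -> A -> F <- B <- K
  P4: E <- J -> F <- N -> K
  P5: E <- J -> F <- K
  P6: E <- J -> F <- B <- K
Each backdoor path contains an unconditioned collider, so every path is already blocked with the empty conditioning set:
  P1: blocked at collider F (neither it nor any descendant is in the conditioning set).
  P2: blocked at collider F (neither it nor any descendant is in the conditioning set).
  P3: blocked at collider F (neither it nor any descendant is in the conditioning set).
  P4: blocked at collider F (neither it nor any descendant is in the conditioning set).
  P5: blocked at collider F (neither it nor any descendant is in the conditioning set).
  P6: blocked at collider F (neither it nor any descendant is in the conditioning set).
The empty set is therefore the unique smallest valid set.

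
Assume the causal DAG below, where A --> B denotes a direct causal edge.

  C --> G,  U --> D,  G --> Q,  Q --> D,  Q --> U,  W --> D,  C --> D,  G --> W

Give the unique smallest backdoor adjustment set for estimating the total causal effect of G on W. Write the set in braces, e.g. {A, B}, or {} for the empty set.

Variables eligible for adjustment (non-descendants of G, excluding G and W): {C}.
Backdoor paths from G to W:
  P1: G <- C -> D <- W
Each backdoor path contains an unconditioned collider, so every path is already blocked with the empty conditioning set:
  P1: blocked at collider D (neither it nor any descendant is in the conditioning set).
The empty set is therefore the unique smallest valid set.

{}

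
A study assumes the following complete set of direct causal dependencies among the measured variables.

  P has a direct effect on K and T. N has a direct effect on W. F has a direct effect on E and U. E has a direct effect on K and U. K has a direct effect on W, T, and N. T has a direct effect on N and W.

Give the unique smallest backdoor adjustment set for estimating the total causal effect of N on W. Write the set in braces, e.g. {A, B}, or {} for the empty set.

{K, T}

Variables eligible for adjustment (non-descendants of N, excluding N and W): {E, F, K, P, T, U}.
Backdoor paths from N to W:
  P1: N <- K <- P -> T -> W
  P2: N <- K -> T -> W
  P3: N <- K -> W
  P4: N <- T <- P -> K -> W
  P5: N <- T <- K -> W
  P6: N <- T -> W
The empty set is not sufficient: P1 (N <- K <- P -> T -> W) has no collider blocking it and no conditioned non-collider, so it is open.
Try {K, T}:
  P1: blocked at chain node K ∈ conditioning set.
  P2: blocked at fork node K ∈ conditioning set.
  P3: blocked at fork node K ∈ conditioning set.
  P4: blocked at chain node T ∈ conditioning set.
  P5: blocked at chain node T ∈ conditioning set.
  P6: blocked at fork node T ∈ conditioning set.
{K, T} contains no descendant of N and blocks every backdoor path.
Every element of {K, T} is needed (dropping K leaves P3 open; dropping T leaves P6 open), so no proper subset is valid.
Among all size-2 subsets of the eligible variables, only {K, T} blocks every backdoor path, so it is the unique smallest valid adjustment set.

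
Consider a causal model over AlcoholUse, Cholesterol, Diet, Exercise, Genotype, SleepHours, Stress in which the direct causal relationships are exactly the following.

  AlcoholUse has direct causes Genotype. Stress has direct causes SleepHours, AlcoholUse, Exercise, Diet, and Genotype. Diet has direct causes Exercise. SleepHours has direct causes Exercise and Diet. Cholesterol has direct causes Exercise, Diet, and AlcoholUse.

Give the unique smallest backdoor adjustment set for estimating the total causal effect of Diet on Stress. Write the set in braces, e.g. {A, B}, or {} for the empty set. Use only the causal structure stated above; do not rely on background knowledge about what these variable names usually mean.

{Exercise}

Variables eligible for adjustment (non-descendants of Diet, excluding Diet and Stress): {AlcoholUse, Exercise, Genotype}.
Backdoor paths from Diet to Stress:
  P1: Diet <- Exercise -> SleepHours -> Stress
  P2: Diet <- Exercise -> Stress
  P3: Diet <- Exercise -> Cholesterol <- AlcoholUse <- Genotype -> Stress
  P4: Diet <- Exercise -> Cholesterol <- AlcoholUse -> Stress
The empty set is not sufficient: P1 (Diet <- Exercise -> SleepHours -> Stress) has no collider blocking it and no conditioned non-collider, so it is open.
Try {Exercise}:
  P1: blocked at fork node Exercise ∈ conditioning set.
  P2: blocked at fork node Exercise ∈ conditioning set.
  P3: blocked at fork node Exercise ∈ conditioning set.
  P4: blocked at fork node Exercise ∈ conditioning set.
{Exercise} contains no descendant of Diet and blocks every backdoor path.
No other singleton works — e.g. {Genotype} leaves P1 open — so {Exercise} is the unique smallest valid adjustment set.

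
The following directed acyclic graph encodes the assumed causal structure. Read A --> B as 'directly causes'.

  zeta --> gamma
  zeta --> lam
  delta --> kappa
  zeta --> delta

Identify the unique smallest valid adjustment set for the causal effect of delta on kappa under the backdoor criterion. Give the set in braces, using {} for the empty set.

Variables eligible for adjustment (non-descendants of delta, excluding delta and kappa): {gamma, lam, zeta}.
Backdoor paths from delta to kappa:
  (none)
With no backdoor paths the empty set already satisfies the criterion, and it is trivially minimal.

{}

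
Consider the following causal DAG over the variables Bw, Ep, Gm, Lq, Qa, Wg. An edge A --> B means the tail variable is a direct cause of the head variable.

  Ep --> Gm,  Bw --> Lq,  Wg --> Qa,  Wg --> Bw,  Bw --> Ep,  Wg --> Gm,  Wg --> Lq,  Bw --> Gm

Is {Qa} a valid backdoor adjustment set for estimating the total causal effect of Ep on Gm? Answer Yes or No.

No

Backdoor paths from Ep to Gm (paths whose first edge points into Ep):
  P1: Ep <- Bw <- Wg -> Gm
  P2: Ep <- Bw -> Lq <- Wg -> Gm
  P3: Ep <- Bw -> Gm
Condition 1 (no descendant of Ep in the set): holds — descendants of Ep are {Gm}; none are in {Qa}.
Condition 2 (every backdoor path blocked by {Qa}):
  P1: open — no interior node is in the conditioning set.
  P2: blocked at collider Lq (neither it nor any descendant is in the conditioning set).
  P3: open — no interior node is in the conditioning set.
{Qa} does not satisfy the backdoor criterion.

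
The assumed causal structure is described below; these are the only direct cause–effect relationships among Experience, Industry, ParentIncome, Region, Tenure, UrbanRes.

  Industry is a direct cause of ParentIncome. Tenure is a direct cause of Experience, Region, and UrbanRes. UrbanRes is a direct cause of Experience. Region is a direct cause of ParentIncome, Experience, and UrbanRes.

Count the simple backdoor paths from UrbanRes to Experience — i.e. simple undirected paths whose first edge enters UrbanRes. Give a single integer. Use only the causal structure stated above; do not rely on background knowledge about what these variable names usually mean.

4

A backdoor path from UrbanRes to Experience is any simple undirected path whose first edge points into UrbanRes (i.e. leaves UrbanRes via a parent).
Parents of UrbanRes: {Region, Tenure}.
Enumerating:
  P1: UrbanRes <- Tenure -> Region -> Experience
  P2: UrbanRes <- Tenure -> Experience
  P3: UrbanRes <- Region <- Tenure -> Experience
  P4: UrbanRes <- Region -> Experience
That exhausts the simple backdoor paths. Count: 4.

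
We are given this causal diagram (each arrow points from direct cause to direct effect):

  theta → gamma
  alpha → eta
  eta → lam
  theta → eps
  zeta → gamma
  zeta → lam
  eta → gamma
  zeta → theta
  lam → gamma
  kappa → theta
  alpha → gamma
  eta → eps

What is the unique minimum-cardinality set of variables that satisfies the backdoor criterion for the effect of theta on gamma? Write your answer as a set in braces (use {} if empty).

{zeta}

Variables eligible for adjustment (non-descendants of theta, excluding theta and gamma): {alpha, eta, kappa, lam, zeta}.
Backdoor paths from theta to gamma:
  P1: theta <- zeta -> lam <- eta <- alpha -> gamma
  P2: theta <- zeta -> lam <- eta -> gamma
  P3: theta <- zeta -> lam -> gamma
  P4: theta <- zeta -> gamma
The empty set is not sufficient: P3 (theta <- zeta -> lam -> gamma) has no collider blocking it and no conditioned non-collider, so it is open.
Try {zeta}:
  P1: blocked at fork node zeta ∈ conditioning set.
  P2: blocked at fork node zeta ∈ conditioning set.
  P3: blocked at fork node zeta ∈ conditioning set.
  P4: blocked at fork node zeta ∈ conditioning set.
{zeta} contains no descendant of theta and blocks every backdoor path.
No other singleton works — e.g. {kappa} leaves P3 open — so {zeta} is the unique smallest valid adjustment set.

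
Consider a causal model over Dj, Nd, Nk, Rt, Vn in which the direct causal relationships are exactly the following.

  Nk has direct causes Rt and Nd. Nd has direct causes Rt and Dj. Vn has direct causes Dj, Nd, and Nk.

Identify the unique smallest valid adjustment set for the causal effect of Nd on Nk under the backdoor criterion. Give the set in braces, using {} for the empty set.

{Rt}

Variables eligible for adjustment (non-descendants of Nd, excluding Nd and Nk): {Dj, Rt}.
Backdoor paths from Nd to Nk:
  P1: Nd <- Dj -> Vn <- Nk
  P2: Nd <- Rt -> Nk
The empty set is not sufficient: P2 (Nd <- Rt -> Nk) has no collider blocking it and no conditioned non-collider, so it is open.
Try {Rt}:
  P1: blocked at collider Vn (neither it nor any descendant is in the conditioning set).
  P2: blocked at fork node Rt ∈ conditioning set.
{Rt} contains no descendant of Nd and blocks every backdoor path.
No other singleton works — e.g. {Dj} leaves P2 open — so {Rt} is the unique smallest valid adjustment set.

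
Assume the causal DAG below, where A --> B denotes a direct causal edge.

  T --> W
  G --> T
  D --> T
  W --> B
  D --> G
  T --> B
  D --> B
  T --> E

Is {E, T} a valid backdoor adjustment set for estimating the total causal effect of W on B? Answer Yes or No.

Backdoor paths from W to B (paths whose first edge points into W):
  P1: W <- T <- D -> B
  P2: W <- T <- G <- D -> B
  P3: W <- T -> B
Condition 1 (no descendant of W in the set): holds — descendants of W are {B}; none are in {E, T}.
Condition 2 (every backdoor path blocked by {E, T}):
  P1: blocked at chain node T ∈ conditioning set.
  P2: blocked at chain node T ∈ conditioning set.
  P3: blocked at fork node T ∈ conditioning set.
{E, T} satisfies the backdoor criterion.

Yes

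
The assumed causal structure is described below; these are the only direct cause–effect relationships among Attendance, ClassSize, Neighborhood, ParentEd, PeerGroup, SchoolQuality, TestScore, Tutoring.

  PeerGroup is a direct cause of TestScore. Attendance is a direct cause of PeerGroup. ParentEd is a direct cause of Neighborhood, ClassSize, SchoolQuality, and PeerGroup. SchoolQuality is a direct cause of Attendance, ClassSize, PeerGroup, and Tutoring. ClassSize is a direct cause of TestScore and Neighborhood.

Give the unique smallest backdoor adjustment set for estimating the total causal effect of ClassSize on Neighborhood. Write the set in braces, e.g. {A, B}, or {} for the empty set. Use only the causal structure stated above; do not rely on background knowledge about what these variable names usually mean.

{ParentEd}

Variables eligible for adjustment (non-descendants of ClassSize, excluding ClassSize and Neighborhood): {Attendance, ParentEd, PeerGroup, SchoolQuality, Tutoring}.
Backdoor paths from ClassSize to Neighborhood:
  P1: ClassSize <- ParentEd -> Neighborhood
  P2: ClassSize <- SchoolQuality <- ParentEd -> Neighborhood
  P3: ClassSize <- SchoolQuality -> Attendance -> PeerGroup <- ParentEd -> Neighborhood
  P4: ClassSize <- SchoolQuality -> PeerGroup <- ParentEd -> Neighborhood
The empty set is not sufficient: P1 (ClassSize <- ParentEd -> Neighborhood) has no collider blocking it and no conditioned non-collider, so it is open.
Try {ParentEd}:
  P1: blocked at fork node ParentEd ∈ conditioning set.
  P2: blocked at fork node ParentEd ∈ conditioning set.
  P3: blocked at collider PeerGroup (neither it nor any descendant is in the conditioning set).
  P4: blocked at collider PeerGroup (neither it nor any descendant is in the conditioning set).
{ParentEd} contains no descendant of ClassSize and blocks every backdoor path.
No other singleton works — e.g. {SchoolQuality} leaves P1 open — so {ParentEd} is the unique smallest valid adjustment set.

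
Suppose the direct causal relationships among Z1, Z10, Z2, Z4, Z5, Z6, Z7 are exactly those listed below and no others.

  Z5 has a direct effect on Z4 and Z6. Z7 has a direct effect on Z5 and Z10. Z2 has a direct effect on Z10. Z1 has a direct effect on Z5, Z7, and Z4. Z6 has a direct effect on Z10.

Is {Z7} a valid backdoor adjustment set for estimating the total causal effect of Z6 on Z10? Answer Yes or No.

Backdoor paths from Z6 to Z10 (paths whose first edge points into Z6):
  P1: Z6 <- Z5 <- Z1 -> Z7 -> Z10
  P2: Z6 <- Z5 <- Z7 -> Z10
  P3: Z6 <- Z5 -> Z4 <- Z1 -> Z7 -> Z10
Condition 1 (no descendant of Z6 in the set): holds — descendants of Z6 are {Z10}; none are in {Z7}.
Condition 2 (every backdoor path blocked by {Z7}):
  P1: blocked at chain node Z7 ∈ conditioning set.
  P2: blocked at fork node Z7 ∈ conditioning set.
  P3: blocked at collider Z4 (neither it nor any descendant is in the conditioning set).
{Z7} satisfies the backdoor criterion.

Yes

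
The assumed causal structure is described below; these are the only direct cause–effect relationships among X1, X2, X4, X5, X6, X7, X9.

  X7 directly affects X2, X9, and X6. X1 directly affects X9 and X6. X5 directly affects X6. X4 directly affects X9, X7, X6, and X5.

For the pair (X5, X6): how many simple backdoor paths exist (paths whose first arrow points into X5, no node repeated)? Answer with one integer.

5

A backdoor path from X5 to X6 is any simple undirected path whose first edge points into X5 (i.e. leaves X5 via a parent).
Parents of X5: {X4}.
Enumerating:
  P1: X5 <- X4 -> X7 -> X9 <- X1 -> X6
  P2: X5 <- X4 -> X7 -> X6
  P3: X5 <- X4 -> X9 <- X1 -> X6
  P4: X5 <- X4 -> X9 <- X7 -> X6
  P5: X5 <- X4 -> X6
That exhausts the simple backdoor paths. Count: 5.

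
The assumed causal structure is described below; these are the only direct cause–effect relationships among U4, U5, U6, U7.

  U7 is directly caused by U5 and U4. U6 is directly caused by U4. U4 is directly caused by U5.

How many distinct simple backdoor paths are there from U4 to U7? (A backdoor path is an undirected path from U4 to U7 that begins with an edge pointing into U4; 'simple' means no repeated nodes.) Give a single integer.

A backdoor path from U4 to U7 is any simple undirected path whose first edge points into U4 (i.e. leaves U4 via a parent).
Parents of U4: {U5}.
Enumerating:
  P1: U4 <- U5 -> U7
That exhausts the simple backdoor paths. Count: 1.

1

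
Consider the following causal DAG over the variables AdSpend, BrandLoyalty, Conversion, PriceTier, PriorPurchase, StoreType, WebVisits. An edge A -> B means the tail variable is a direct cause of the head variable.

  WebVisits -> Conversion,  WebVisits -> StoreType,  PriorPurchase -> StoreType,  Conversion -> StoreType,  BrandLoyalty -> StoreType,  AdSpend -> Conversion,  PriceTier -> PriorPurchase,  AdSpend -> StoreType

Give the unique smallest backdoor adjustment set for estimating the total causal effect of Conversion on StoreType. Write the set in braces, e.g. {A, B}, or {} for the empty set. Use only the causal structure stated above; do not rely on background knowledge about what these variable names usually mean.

{AdSpend, WebVisits}

Variables eligible for adjustment (non-descendants of Conversion, excluding Conversion and StoreType): {AdSpend, BrandLoyalty, PriceTier, PriorPurchase, WebVisits}.
Backdoor paths from Conversion to StoreType:
  P1: Conversion <- AdSpend -> StoreType
  P2: Conversion <- WebVisits -> StoreType
The empty set is not sufficient: P1 (Conversion <- AdSpend -> StoreType) has no collider blocking it and no conditioned non-collider, so it is open.
Try {AdSpend, WebVisits}:
  P1: blocked at fork node AdSpend ∈ conditioning set.
  P2: blocked at fork node WebVisits ∈ conditioning set.
{AdSpend, WebVisits} contains no descendant of Conversion and blocks every backdoor path.
Every element of {AdSpend, WebVisits} is needed (dropping AdSpend leaves P1 open; dropping WebVisits leaves P2 open), so no proper subset is valid.
Among all size-2 subsets of the eligible variables, only {AdSpend, WebVisits} blocks every backdoor path, so it is the unique smallest valid adjustment set.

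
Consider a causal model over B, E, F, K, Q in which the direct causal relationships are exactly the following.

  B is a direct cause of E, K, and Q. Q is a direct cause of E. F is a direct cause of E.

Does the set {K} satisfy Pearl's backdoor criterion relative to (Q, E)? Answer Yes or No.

No

Backdoor paths from Q to E (paths whose first edge points into Q):
  P1: Q <- B -> E
Condition 1 (no descendant of Q in the set): holds — descendants of Q are {E}; none are in {K}.
Condition 2 (every backdoor path blocked by {K}):
  P1: open — no interior node is in the conditioning set.
{K} does not satisfy the backdoor criterion.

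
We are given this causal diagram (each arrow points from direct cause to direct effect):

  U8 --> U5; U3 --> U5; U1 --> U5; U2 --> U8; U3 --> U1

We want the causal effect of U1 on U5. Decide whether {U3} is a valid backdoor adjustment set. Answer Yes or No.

Backdoor paths from U1 to U5 (paths whose first edge points into U1):
  P1: U1 <- U3 -> U5
Condition 1 (no descendant of U1 in the set): holds — descendants of U1 are {U5}; none are in {U3}.
Condition 2 (every backdoor path blocked by {U3}):
  P1: blocked at fork node U3 ∈ conditioning set.
{U3} satisfies the backdoor criterion.

Yes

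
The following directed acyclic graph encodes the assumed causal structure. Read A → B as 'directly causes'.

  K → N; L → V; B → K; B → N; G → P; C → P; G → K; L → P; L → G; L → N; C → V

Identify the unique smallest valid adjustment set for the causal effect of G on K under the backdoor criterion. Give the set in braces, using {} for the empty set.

{}

Variables eligible for adjustment (non-descendants of G, excluding G and K): {B, C, L, V}.
Backdoor paths from G to K:
  P1: G <- L -> N <- B -> K
  P2: G <- L -> N <- K
Each backdoor path contains an unconditioned collider, so every path is already blocked with the empty conditioning set:
  P1: blocked at collider N (neither it nor any descendant is in the conditioning set).
  P2: blocked at collider N (neither it nor any descendant is in the conditioning set).
The empty set is therefore the unique smallest valid set.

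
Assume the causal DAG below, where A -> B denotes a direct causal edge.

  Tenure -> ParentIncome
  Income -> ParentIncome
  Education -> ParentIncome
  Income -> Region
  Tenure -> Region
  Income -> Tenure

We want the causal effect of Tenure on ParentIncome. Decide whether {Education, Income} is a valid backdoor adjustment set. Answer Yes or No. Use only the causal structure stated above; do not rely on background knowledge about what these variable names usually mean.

Yes

Backdoor paths from Tenure to ParentIncome (paths whose first edge points into Tenure):
  P1: Tenure <- Income -> ParentIncome
Condition 1 (no descendant of Tenure in the set): holds — descendants of Tenure are {ParentIncome, Region}; none are in {Education, Income}.
Condition 2 (every backdoor path blocked by {Education, Income}):
  P1: blocked at fork node Income ∈ conditioning set.
{Education, Income} satisfies the backdoor criterion.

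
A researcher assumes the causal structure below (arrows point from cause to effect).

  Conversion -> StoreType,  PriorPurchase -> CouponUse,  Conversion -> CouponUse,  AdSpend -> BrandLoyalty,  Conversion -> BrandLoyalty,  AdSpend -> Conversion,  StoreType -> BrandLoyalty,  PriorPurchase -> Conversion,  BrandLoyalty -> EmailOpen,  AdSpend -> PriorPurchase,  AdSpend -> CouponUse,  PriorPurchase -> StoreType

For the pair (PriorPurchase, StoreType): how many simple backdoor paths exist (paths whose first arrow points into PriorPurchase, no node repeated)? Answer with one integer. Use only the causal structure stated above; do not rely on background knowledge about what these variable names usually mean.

6

A backdoor path from PriorPurchase to StoreType is any simple undirected path whose first edge points into PriorPurchase (i.e. leaves PriorPurchase via a parent).
Parents of PriorPurchase: {AdSpend}.
Enumerating:
  P1: PriorPurchase <- AdSpend -> Conversion -> StoreType
  P2: PriorPurchase <- AdSpend -> Conversion -> BrandLoyalty <- StoreType
  P3: PriorPurchase <- AdSpend -> CouponUse <- Conversion -> StoreType
  P4: PriorPurchase <- AdSpend -> CouponUse <- Conversion -> BrandLoyalty <- StoreType
  P5: PriorPurchase <- AdSpend -> BrandLoyalty <- Conversion -> StoreType
  P6: PriorPurchase <- AdSpend -> BrandLoyalty <- StoreType
That exhausts the simple backdoor paths. Count: 6.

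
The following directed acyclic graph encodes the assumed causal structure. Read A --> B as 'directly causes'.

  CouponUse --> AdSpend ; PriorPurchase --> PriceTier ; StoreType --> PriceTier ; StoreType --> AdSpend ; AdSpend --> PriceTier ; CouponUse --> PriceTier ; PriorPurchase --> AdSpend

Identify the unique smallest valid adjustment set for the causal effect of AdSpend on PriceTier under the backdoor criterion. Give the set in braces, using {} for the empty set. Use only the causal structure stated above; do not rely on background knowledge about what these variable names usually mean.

Variables eligible for adjustment (non-descendants of AdSpend, excluding AdSpend and PriceTier): {CouponUse, PriorPurchase, StoreType}.
Backdoor paths from AdSpend to PriceTier:
  P1: AdSpend <- PriorPurchase -> PriceTier
  P2: AdSpend <- StoreType -> PriceTier
  P3: AdSpend <- CouponUse -> PriceTier
The empty set is not sufficient: P1 (AdSpend <- PriorPurchase -> PriceTier) has no collider blocking it and no conditioned non-collider, so it is open.
Try {CouponUse, PriorPurchase, StoreType}:
  P1: blocked at fork node PriorPurchase ∈ conditioning set.
  P2: blocked at fork node StoreType ∈ conditioning set.
  P3: blocked at fork node CouponUse ∈ conditioning set.
{CouponUse, PriorPurchase, StoreType} contains no descendant of AdSpend and blocks every backdoor path.
Every element of {CouponUse, PriorPurchase, StoreType} is needed (dropping CouponUse leaves P3 open; dropping PriorPurchase leaves P1 open; dropping StoreType leaves P2 open), so no proper subset is valid.
Among all size-3 subsets of the eligible variables, only {CouponUse, PriorPurchase, StoreType} blocks every backdoor path, so it is the unique smallest valid adjustment set.

{CouponUse, PriorPurchase, StoreType}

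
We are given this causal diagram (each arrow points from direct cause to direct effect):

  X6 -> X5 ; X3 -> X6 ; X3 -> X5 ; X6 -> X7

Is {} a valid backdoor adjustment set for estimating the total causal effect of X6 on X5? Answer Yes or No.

No

Backdoor paths from X6 to X5 (paths whose first edge points into X6):
  P1: X6 <- X3 -> X5
Condition 1 (no descendant of X6 in the set): holds — descendants of X6 are {X5, X7}; none are in {}.
Condition 2 (every backdoor path blocked by {}):
  P1: open — no interior node is in the conditioning set.
{} does not satisfy the backdoor criterion.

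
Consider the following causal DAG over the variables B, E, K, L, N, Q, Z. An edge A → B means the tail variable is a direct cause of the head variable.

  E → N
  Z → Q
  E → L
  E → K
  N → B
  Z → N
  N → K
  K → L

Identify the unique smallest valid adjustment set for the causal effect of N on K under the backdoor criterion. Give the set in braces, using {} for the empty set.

Variables eligible for adjustment (non-descendants of N, excluding N and K): {E, Q, Z}.
Backdoor paths from N to K:
  P1: N <- E -> K
  P2: N <- E -> L <- K
The empty set is not sufficient: P1 (N <- E -> K) has no collider blocking it and no conditioned non-collider, so it is open.
Try {E}:
  P1: blocked at fork node E ∈ conditioning set.
  P2: blocked at fork node E ∈ conditioning set.
{E} contains no descendant of N and blocks every backdoor path.
No other singleton works — e.g. {Z} leaves P1 open — so {E} is the unique smallest valid adjustment set.

{E}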